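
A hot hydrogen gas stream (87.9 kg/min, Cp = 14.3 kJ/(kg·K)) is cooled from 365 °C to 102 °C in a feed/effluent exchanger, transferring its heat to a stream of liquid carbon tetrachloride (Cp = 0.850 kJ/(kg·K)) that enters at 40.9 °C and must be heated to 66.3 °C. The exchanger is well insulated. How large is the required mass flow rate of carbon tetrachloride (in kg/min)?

Heat released by hot stream: Q = 87.9 × 14.3 × (365 − 102) = 330580 kJ/min
Energy balance on cold side (adiabatic exchanger): Q = ṁ_c·Cp_c·(T_c,out − T_c,in)
ṁ_c = 330580 / [0.850 × (66.3 − 40.9)] = 15312 kg/min

ṁ_c = 15300 kg/min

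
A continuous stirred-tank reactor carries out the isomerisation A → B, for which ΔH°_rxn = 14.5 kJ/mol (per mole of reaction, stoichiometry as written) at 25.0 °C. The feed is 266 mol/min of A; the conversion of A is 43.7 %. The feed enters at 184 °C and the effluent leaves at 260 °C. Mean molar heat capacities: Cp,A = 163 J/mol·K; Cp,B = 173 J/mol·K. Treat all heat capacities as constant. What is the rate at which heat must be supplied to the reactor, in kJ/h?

Q_in = 315000 kJ/h

Extent of reaction ξ = 0.437 × 266 = 116.24 mol/min
Reaction term: ξ·ΔH°_rxn = 116.24 × 14.5 = 1685.5 kJ/min
Sensible, feed 184→25 °C: -6893.9 kJ/min
Outlet flows (mol/min): A 149.76, B 116.24
Sensible, products 25→260 °C: 10462 kJ/min
Q = ΔH = 5253.9 kJ/min = 87.565 kW
Heat supplied = 315230 kJ/h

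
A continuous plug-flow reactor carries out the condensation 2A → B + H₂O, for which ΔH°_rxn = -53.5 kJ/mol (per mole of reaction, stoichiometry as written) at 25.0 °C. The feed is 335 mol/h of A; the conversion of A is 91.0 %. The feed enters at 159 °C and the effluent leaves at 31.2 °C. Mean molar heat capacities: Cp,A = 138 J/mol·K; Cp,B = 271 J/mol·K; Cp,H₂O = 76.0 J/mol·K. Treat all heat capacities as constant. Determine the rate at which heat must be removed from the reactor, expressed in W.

Extent of reaction ξ = 0.910 × 335 / 2 = 152.43 mol/h
Reaction term: ξ·ΔH°_rxn = 152.43 × -53.5 = -8154.7 kJ/h
Sensible, feed 159→25 °C: -6194.8 kJ/h
Outlet flows (mol/h): A 30.15, B 152.43, H₂O 152.43
Sensible, products 25→31.2 °C: 353.72 kJ/h
Q = ΔH = -13996 kJ/h = -3.8877 kW
Heat removed = 3887.7 W

Q_out = 3890 W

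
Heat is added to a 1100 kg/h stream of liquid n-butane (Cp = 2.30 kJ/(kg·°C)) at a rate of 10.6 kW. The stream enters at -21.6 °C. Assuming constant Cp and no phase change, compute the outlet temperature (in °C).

T_out = -6.52 °C

Q = 10.6 kW = 38160 kJ/h
ΔT = Q/(ṁ·Cp) = 38160/(1100×2.30) = 15.083 K
T_out = -21.6 + 15.083 = -6.517 °C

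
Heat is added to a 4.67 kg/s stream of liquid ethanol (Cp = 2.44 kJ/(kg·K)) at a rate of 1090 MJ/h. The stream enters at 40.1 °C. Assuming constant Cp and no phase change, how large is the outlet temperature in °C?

Q = 1090 MJ/h = 302.78 kJ/s
ΔT = Q/(ṁ·Cp) = 302.78/(4.67×2.44) = 26.572 K
T_out = 40.1 + 26.572 = 66.672 °C

T_out = 66.7 °C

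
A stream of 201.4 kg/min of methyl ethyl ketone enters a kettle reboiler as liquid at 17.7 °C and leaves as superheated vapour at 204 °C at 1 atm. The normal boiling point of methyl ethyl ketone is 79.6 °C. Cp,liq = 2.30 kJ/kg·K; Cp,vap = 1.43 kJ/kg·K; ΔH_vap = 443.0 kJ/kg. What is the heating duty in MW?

liquid 17.7→79.6 °C: 142.37 kJ/kg
vaporisation at 79.6 °C: 443 kJ/kg
vapour 79.6→204 °C: 177.89 kJ/kg
Δh = 142.37 + 443 + 177.89 = 763.26 kJ/kg
Q = ṁ·Δh = 201.4 kg/min × 763.26 kJ/kg = 153720 kJ/min
|Q| = 2562 kW = 2.562 MW

Q = 2.56 MW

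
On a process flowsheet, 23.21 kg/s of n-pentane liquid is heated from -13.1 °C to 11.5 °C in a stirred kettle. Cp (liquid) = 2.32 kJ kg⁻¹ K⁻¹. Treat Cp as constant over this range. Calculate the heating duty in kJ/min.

Q = 79500 kJ/min

Q = ṁ·Cp·ΔT = 23.21 × 2.32 × (11.5 − -13.1) = 1324.6 kJ/s
Heating duty = 79478 kJ/min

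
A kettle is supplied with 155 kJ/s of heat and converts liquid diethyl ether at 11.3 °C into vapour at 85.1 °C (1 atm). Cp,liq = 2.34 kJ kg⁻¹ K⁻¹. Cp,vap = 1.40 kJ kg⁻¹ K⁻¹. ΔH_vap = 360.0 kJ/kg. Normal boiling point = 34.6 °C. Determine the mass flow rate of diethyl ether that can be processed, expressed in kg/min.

ṁ = 19.2 kg/min

Δh = 2.34×(34.6−11.3) + 360.0 + 1.40×(85.1−34.6) = 485.22 kJ/kg
Q = 155 kJ/s = 155 kJ/s = 9300 kJ/min
ṁ = Q/Δh = 9300 / 485.22 = 19.166 kg/min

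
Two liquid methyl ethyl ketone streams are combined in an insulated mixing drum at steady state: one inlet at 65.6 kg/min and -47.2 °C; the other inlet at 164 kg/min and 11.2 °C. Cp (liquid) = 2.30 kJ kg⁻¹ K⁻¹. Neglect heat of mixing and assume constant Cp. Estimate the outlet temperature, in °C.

Energy balance with Q = 0: Σ ṁᵢCp,ᵢ(T_out − Tᵢ) = 0
T_out = Σ ṁᵢCp,ᵢTᵢ / Σ ṁᵢCp,ᵢ
      = -2896.9 / 528.08 = -5.4857 °C

T_out = -5.49 °C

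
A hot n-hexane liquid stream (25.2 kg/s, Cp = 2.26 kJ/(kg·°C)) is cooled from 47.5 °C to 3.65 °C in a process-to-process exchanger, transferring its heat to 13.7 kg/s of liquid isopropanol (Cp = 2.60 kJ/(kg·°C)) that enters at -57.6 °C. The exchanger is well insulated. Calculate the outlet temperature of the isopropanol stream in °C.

T_c,out = 12.5 °C

Heat released by hot stream: Q = 25.2 × 2.26 × (47.5 − 3.65) = 2497.3 kJ/s
Energy balance on cold side (adiabatic exchanger): Q = ṁ_c·Cp_c·(T_c,out − T_c,in)
T_c,out = -57.6 + 2497.3/(13.7 × 2.60) = 12.511 °C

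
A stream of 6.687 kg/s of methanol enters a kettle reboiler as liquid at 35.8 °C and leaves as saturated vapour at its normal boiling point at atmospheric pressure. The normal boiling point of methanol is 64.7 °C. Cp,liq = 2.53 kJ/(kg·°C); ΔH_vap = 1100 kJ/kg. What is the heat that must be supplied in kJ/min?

liquid 35.8→64.7 °C: 73.117 kJ/kg
vaporisation at 64.7 °C: 1100 kJ/kg
Δh = 73.117 + 1100 = 1173.1 kJ/kg
Q = ṁ·Δh = 6.687 kg/s × 1173.1 kJ/kg = 7844.6 kJ/s
|Q| = 7844.6 kW = 470680 kJ/min

Q = 471000 kJ/min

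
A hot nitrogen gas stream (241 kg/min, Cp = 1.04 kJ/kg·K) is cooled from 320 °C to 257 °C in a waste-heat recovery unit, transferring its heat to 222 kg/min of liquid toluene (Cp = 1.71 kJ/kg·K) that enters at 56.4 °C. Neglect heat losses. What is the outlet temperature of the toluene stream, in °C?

T_c,out = 98.0 °C

Heat released by hot stream: Q = 241 × 1.04 × (320 − 257) = 15790 kJ/min
Energy balance on cold side (adiabatic exchanger): Q = ṁ_c·Cp_c·(T_c,out − T_c,in)
T_c,out = 56.4 + 15790/(222 × 1.71) = 97.995 °C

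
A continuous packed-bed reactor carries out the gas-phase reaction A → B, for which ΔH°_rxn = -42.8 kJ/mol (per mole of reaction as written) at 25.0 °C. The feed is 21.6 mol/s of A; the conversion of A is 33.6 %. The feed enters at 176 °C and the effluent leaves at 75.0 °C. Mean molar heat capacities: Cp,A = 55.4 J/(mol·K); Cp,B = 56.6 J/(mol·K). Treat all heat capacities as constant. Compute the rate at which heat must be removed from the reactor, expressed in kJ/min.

Q_out = 25900 kJ/min

Extent of reaction ξ = 0.336 × 21.6 = 7.2576 mol/s
Reaction term: ξ·ΔH°_rxn = 7.2576 × -42.8 = -310.63 kJ/s
Sensible, feed 176→25 °C: -180.69 kJ/s
Outlet flows (mol/s): A 14.342, B 7.2576
Sensible, products 25→75.0 °C: 60.267 kJ/s
Q = ΔH = -431.05 kJ/s = -431.05 kW
Heat removed = 25863 kJ/min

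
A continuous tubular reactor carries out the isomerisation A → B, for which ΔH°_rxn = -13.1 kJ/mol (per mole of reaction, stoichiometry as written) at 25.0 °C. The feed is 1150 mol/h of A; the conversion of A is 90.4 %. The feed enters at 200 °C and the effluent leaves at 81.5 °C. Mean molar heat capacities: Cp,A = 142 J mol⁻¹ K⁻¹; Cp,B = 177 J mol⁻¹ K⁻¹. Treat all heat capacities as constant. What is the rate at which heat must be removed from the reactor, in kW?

Extent of reaction ξ = 0.904 × 1150 = 1039.6 mol/h
Reaction term: ξ·ΔH°_rxn = 1039.6 × -13.1 = -13619 kJ/h
Sensible, feed 200→25 °C: -28578 kJ/h
Outlet flows (mol/h): A 110.4, B 1039.6
Sensible, products 25→81.5 °C: 11282 kJ/h
Q = ΔH = -30914 kJ/h = -8.5872 kW
Heat removed = 8.5872 kW

Q_out = 8.59 kW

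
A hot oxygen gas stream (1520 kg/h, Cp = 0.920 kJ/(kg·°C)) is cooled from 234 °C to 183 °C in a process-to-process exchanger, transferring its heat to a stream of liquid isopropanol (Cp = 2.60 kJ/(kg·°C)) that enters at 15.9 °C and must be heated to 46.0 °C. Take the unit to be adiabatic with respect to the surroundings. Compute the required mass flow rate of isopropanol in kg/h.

ṁ_c = 911 kg/h

Heat released by hot stream: Q = 1520 × 0.920 × (234 − 183) = 71318 kJ/h
Energy balance on cold side (adiabatic exchanger): Q = ṁ_c·Cp_c·(T_c,out − T_c,in)
ṁ_c = 71318 / [2.60 × (46.0 − 15.9)] = 911.3 kg/h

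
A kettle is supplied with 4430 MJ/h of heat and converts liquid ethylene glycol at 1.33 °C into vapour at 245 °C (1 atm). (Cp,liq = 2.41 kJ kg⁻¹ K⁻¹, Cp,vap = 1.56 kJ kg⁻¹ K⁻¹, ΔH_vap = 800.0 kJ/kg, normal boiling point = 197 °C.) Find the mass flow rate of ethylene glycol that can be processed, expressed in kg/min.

ṁ = 54.8 kg/min

Δh = 2.41×(197−1.33) + 800.0 + 1.56×(245−197) = 1346.4 kJ/kg
Q = 4430 MJ/h = 1230.6 kJ/s = 73833 kJ/min
ṁ = Q/Δh = 73833 / 1346.4 = 54.836 kg/min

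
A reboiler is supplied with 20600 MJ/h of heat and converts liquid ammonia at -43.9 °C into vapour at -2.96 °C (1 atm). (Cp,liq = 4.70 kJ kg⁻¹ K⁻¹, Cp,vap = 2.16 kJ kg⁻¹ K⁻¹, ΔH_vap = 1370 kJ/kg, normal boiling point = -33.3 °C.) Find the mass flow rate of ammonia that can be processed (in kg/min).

ṁ = 231 kg/min

Δh = 4.70×(-33.3−-43.9) + 1370 + 2.16×(-2.96−-33.3) = 1485.4 kJ/kg
Q = 20600 MJ/h = 5722.2 kJ/s = 343330 kJ/min
ṁ = Q/Δh = 343330 / 1485.4 = 231.15 kg/min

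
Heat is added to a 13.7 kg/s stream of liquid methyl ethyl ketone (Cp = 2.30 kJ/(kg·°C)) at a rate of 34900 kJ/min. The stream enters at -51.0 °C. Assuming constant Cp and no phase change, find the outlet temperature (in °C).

Q = 34900 kJ/min = 581.67 kJ/s
ΔT = Q/(ṁ·Cp) = 581.67/(13.7×2.30) = 18.46 K
T_out = -51.0 + 18.46 = -32.54 °C

T_out = -32.5 °C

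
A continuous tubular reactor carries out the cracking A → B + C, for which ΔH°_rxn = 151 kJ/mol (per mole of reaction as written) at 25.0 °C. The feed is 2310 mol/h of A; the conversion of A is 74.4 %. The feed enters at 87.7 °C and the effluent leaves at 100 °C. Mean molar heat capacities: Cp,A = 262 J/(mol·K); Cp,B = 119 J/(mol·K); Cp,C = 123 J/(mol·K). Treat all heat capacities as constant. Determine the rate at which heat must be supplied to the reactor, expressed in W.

Q_in = 73400 W

Extent of reaction ξ = 0.744 × 2310 = 1718.6 mol/h
Reaction term: ξ·ΔH°_rxn = 1718.6 × 151 = 259510 kJ/h
Sensible, feed 87.7→25 °C: -37947 kJ/h
Outlet flows (mol/h): A 591.36, B 1718.6, C 1718.6
Sensible, products 25→100 °C: 42814 kJ/h
Q = ΔH = 264380 kJ/h = 73.439 kW
Heat supplied = 73439 W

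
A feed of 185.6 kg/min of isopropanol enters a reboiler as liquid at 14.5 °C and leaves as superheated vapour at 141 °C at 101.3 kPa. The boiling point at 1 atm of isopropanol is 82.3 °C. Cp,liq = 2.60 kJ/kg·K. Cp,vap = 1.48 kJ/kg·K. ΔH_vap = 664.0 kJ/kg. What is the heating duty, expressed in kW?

liquid 14.5→82.3 °C: 176.28 kJ/kg
vaporisation at 82.3 °C: 664 kJ/kg
vapour 82.3→141 °C: 86.876 kJ/kg
Δh = 176.28 + 664 + 86.876 = 927.16 kJ/kg
Q = ṁ·Δh = 185.6 kg/min × 927.16 kJ/kg = 172080 kJ/min
|Q| = 2868 kW

Q = 2870 kW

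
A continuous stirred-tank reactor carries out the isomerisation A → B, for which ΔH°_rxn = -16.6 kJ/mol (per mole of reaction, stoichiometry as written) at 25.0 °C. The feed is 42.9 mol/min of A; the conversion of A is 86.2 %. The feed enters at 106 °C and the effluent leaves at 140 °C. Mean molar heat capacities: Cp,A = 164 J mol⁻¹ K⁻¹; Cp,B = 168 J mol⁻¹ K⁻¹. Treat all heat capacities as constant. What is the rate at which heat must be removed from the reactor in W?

Extent of reaction ξ = 0.862 × 42.9 = 36.98 mol/min
Reaction term: ξ·ΔH°_rxn = 36.98 × -16.6 = -613.86 kJ/min
Sensible, feed 106→25 °C: -569.88 kJ/min
Outlet flows (mol/min): A 5.9202, B 36.98
Sensible, products 25→140 °C: 826.1 kJ/min
Q = ΔH = -357.64 kJ/min = -5.9607 kW
Heat removed = 5960.7 W

Q_out = 5960 W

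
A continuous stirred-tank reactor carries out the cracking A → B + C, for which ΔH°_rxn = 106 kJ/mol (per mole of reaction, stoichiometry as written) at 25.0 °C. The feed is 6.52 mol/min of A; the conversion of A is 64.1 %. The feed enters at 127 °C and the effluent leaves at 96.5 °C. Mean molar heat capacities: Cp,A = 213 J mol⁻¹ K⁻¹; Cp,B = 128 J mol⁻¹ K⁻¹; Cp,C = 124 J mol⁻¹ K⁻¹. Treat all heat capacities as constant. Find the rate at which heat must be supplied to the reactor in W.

Extent of reaction ξ = 0.641 × 6.52 = 4.1793 mol/min
Reaction term: ξ·ΔH°_rxn = 4.1793 × 106 = 443.01 kJ/min
Sensible, feed 127→25 °C: -141.65 kJ/min
Outlet flows (mol/min): A 2.3407, B 4.1793, C 4.1793
Sensible, products 25→96.5 °C: 110.95 kJ/min
Q = ΔH = 412.3 kJ/min = 6.8717 kW
Heat supplied = 6871.7 W

Q_in = 6870 W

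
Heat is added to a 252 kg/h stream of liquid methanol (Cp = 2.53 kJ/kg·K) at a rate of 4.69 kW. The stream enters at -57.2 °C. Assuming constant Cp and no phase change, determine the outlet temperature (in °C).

Q = 4.69 kW = 16884 kJ/h
ΔT = Q/(ṁ·Cp) = 16884/(252×2.53) = 26.482 K
T_out = -57.2 + 26.482 = -30.718 °C

T_out = -30.7 °C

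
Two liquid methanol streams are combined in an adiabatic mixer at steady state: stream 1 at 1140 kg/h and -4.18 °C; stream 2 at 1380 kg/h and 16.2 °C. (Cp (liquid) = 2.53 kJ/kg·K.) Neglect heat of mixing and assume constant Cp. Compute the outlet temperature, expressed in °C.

Energy balance with Q = 0: Σ ṁᵢCp,ᵢ(T_out − Tᵢ) = 0
T_out = Σ ṁᵢCp,ᵢTᵢ / Σ ṁᵢCp,ᵢ
      = 44505 / 6375.6 = 6.9805 °C

T_out = 6.98 °C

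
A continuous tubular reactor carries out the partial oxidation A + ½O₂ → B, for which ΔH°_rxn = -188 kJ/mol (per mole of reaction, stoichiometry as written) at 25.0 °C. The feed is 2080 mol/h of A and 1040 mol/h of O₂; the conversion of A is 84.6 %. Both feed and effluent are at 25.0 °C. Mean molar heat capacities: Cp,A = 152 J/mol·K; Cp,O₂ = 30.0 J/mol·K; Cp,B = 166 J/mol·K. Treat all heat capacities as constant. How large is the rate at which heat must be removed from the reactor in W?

Extent of reaction ξ = 0.846 × 2080 = 1759.7 mol/h
Reaction term: ξ·ΔH°_rxn = 1759.7 × -188 = -330820 kJ/h
Q = ΔH = -330820 kJ/h = -91.894 kW
Heat removed = 91894 W

Q_out = 91900 W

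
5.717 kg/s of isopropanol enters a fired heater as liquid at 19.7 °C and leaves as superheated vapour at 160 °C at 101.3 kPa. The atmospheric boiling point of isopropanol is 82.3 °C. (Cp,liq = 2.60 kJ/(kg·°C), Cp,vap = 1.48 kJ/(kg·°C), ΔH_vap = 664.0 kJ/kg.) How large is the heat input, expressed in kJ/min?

liquid 19.7→82.3 °C: 162.76 kJ/kg
vaporisation at 82.3 °C: 664 kJ/kg
vapour 82.3→160 °C: 115 kJ/kg
Δh = 162.76 + 664 + 115 = 941.76 kJ/kg
Q = ṁ·Δh = 5.717 kg/s × 941.76 kJ/kg = 5384 kJ/s
|Q| = 5384 kW = 323040 kJ/min

Q = 323000 kJ/min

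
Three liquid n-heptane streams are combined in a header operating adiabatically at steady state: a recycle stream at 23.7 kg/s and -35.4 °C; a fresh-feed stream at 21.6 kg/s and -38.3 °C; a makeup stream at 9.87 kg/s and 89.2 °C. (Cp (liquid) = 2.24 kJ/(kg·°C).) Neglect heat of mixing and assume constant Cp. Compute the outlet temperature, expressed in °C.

No heat crosses the boundary, so H_out = H_in.
Σ ṁᵢCp,ᵢTᵢ = 23.7×2.24×-35.4 + 21.6×2.24×-38.3 + 9.87×2.24×89.2 = -1760.3
Σ ṁᵢCp,ᵢ = 23.7×2.24 + 21.6×2.24 + 9.87×2.24 = 123.58
T_out = -1760.3 / 123.58 = -14.244 °C

T_out = -14.2 °C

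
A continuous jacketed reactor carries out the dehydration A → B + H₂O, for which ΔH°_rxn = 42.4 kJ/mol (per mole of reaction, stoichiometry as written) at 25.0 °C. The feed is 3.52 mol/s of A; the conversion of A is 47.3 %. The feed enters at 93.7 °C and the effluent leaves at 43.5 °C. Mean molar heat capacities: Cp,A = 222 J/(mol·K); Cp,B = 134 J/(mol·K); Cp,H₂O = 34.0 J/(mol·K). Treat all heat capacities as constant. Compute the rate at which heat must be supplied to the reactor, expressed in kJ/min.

Q_in = 1780 kJ/min

Extent of reaction ξ = 0.473 × 3.52 = 1.665 mol/s
Reaction term: ξ·ΔH°_rxn = 1.665 × 42.4 = 70.594 kJ/s
Sensible, feed 93.7→25 °C: -53.685 kJ/s
Outlet flows (mol/s): A 1.855, B 1.665, H₂O 1.665
Sensible, products 25→43.5 °C: 12.793 kJ/s
Q = ΔH = 29.703 kJ/s = 29.703 kW
Heat supplied = 1782.2 kJ/min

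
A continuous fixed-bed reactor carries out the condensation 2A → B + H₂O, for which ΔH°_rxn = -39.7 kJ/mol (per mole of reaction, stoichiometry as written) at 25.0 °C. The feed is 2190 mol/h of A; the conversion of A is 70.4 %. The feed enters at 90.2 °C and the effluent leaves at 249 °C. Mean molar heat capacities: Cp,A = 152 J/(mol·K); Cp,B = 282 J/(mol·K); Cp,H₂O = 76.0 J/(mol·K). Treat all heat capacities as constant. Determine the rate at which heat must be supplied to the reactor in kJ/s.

Extent of reaction ξ = 0.704 × 2190 / 2 = 770.88 mol/h
Reaction term: ξ·ΔH°_rxn = 770.88 × -39.7 = -30604 kJ/h
Sensible, feed 90.2→25 °C: -21704 kJ/h
Outlet flows (mol/h): A 648.24, B 770.88, H₂O 770.88
Sensible, products 25→249 °C: 83890 kJ/h
Q = ΔH = 31582 kJ/h = 8.7728 kW
Heat supplied = 8.7728 kJ/s

Q_in = 8.77 kJ/s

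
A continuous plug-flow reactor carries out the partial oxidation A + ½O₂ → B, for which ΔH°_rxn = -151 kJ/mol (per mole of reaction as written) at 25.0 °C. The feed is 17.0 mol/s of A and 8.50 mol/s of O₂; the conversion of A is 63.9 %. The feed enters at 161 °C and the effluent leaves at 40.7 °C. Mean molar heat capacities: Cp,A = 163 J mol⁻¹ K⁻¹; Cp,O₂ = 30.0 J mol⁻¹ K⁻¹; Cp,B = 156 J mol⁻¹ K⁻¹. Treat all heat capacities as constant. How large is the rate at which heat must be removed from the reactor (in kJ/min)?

Extent of reaction ξ = 0.639 × 17.0 = 10.863 mol/s
Reaction term: ξ·ΔH°_rxn = 10.863 × -151 = -1640.3 kJ/s
Sensible, feed 161→25 °C: -411.54 kJ/s
Outlet flows (mol/s): A 6.137, O₂ 3.0685, B 10.863
Sensible, products 25→40.7 °C: 43.756 kJ/s
Q = ΔH = -2008.1 kJ/s = -2008.1 kW
Heat removed = 120490 kJ/min

Q_out = 120000 kJ/min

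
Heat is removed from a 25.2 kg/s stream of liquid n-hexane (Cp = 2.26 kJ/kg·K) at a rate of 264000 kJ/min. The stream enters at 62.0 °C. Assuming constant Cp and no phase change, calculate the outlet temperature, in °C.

Q = 264000 kJ/min = 4400 kJ/s
ΔT = Q/(ṁ·Cp) = 4400/(25.2×2.26) = 77.258 K
T_out = 62.0 − 77.258 = -15.258 °C

T_out = -15.3 °C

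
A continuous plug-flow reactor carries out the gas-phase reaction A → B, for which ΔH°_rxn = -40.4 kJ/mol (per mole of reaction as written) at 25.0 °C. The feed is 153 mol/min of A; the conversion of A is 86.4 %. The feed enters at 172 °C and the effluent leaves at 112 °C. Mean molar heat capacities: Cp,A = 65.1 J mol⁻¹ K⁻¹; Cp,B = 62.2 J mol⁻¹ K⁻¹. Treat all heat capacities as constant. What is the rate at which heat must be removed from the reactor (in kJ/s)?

Q_out = 99.5 kJ/s

Extent of reaction ξ = 0.864 × 153 = 132.19 mol/min
Reaction term: ξ·ΔH°_rxn = 132.19 × -40.4 = -5340.6 kJ/min
Sensible, feed 172→25 °C: -1464.2 kJ/min
Outlet flows (mol/min): A 20.808, B 132.19
Sensible, products 25→112 °C: 833.19 kJ/min
Q = ΔH = -5971.5 kJ/min = -99.525 kW
Heat removed = 99.525 kJ/s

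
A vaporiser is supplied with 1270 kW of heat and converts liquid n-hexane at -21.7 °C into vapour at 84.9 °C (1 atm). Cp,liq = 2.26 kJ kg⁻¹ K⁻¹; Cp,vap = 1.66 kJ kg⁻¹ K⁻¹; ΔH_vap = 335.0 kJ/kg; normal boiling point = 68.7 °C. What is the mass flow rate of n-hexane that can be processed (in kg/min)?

Δh = 2.26×(68.7−-21.7) + 335.0 + 1.66×(84.9−68.7) = 566.2 kJ/kg
Q = 1270 kW = 1270 kJ/s = 76200 kJ/min
ṁ = Q/Δh = 76200 / 566.2 = 134.58 kg/min

ṁ = 135 kg/min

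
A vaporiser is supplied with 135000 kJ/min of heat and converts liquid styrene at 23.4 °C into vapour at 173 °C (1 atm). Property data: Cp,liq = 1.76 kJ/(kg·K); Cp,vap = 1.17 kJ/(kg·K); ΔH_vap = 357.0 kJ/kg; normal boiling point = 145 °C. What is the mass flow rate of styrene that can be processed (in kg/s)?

Δh = 1.76×(145−23.4) + 357.0 + 1.17×(173−145) = 603.78 kJ/kg
Q = 135000 kJ/min = 2250 kJ/s = 2250 kJ/s
ṁ = Q/Δh = 2250 / 603.78 = 3.7265 kg/s

ṁ = 3.73 kg/s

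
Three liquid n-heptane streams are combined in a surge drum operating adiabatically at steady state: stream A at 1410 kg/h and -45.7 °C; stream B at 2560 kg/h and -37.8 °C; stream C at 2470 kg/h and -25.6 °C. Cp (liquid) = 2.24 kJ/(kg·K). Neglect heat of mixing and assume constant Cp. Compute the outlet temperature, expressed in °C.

T_out = -34.9 °C

No heat crosses the boundary, so H_out = H_in.
T_out = Σ ṁᵢCp,ᵢTᵢ / Σ ṁᵢCp,ᵢ
      = -502740 / 14426 = -34.85 °C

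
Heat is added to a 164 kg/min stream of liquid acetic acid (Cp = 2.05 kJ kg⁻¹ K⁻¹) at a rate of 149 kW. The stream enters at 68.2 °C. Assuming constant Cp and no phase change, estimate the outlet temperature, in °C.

Q = 149 kW = 8940 kJ/min
ΔT = Q/(ṁ·Cp) = 8940/(164×2.05) = 26.591 K
T_out = 68.2 + 26.591 = 94.791 °C

T_out = 94.8 °C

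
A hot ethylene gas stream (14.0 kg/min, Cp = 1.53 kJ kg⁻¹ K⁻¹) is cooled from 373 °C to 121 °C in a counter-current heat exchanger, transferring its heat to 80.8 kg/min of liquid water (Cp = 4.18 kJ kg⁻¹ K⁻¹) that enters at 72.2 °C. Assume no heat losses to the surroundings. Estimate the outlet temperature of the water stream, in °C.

T_c,out = 88.2 °C

Heat released by hot stream: Q = 14.0 × 1.53 × (373 − 121) = 5397.8 kJ/min
Energy balance on cold side (adiabatic exchanger): Q = ṁ_c·Cp_c·(T_c,out − T_c,in)
T_c,out = 72.2 + 5397.8/(80.8 × 4.18) = 88.182 °C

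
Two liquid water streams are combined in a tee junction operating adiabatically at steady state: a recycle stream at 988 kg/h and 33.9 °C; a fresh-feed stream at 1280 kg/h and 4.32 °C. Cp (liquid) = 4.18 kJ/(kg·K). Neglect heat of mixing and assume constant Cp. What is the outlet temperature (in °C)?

No heat crosses the boundary, so H_out = H_in.
Σ ṁᵢCp,ᵢTᵢ = 988×4.18×33.9 + 1280×4.18×4.32 = 163120
Σ ṁᵢCp,ᵢ = 988×4.18 + 1280×4.18 = 9480.2
T_out = 163120 / 9480.2 = 17.206 °C

T_out = 17.2 °C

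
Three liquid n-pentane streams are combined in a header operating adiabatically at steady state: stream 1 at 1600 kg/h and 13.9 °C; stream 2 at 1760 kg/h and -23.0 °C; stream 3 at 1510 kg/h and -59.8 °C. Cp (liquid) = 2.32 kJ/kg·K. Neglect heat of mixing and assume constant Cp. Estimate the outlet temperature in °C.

Energy balance with Q = 0: Σ ṁᵢCp,ᵢ(T_out − Tᵢ) = 0
T_out = Σ ṁᵢCp,ᵢTᵢ / Σ ṁᵢCp,ᵢ
      = -251810 / 11298 = -22.287 °C

T_out = -22.3 °C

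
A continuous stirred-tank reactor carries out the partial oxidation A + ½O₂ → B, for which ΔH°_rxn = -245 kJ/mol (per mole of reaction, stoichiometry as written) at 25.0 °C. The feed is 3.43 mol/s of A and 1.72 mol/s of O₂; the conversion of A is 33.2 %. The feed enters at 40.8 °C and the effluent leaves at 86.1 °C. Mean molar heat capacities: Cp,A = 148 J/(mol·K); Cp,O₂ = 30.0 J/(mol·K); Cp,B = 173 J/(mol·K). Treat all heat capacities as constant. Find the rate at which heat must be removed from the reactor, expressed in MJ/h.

Extent of reaction ξ = 0.332 × 3.43 = 1.1388 mol/s
Reaction term: ξ·ΔH°_rxn = 1.1388 × -245 = -279 kJ/s
Sensible, feed 40.8→25 °C: -8.836 kJ/s
Outlet flows (mol/s): A 2.2912, O₂ 1.1506, B 1.1388
Sensible, products 25→86.1 °C: 34.865 kJ/s
Q = ΔH = -252.97 kJ/s = -252.97 kW
Heat removed = 910.68 MJ/h

Q_out = 911 MJ/h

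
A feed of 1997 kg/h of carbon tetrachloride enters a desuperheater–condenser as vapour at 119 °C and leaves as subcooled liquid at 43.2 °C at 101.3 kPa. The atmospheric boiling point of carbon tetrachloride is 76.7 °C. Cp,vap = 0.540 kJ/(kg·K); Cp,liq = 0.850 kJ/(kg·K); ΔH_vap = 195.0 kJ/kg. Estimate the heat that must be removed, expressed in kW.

Q_c = 137 kW

vapour 119→76.7 °C: -22.842 kJ/kg
condensation at 76.7 °C: -195 kJ/kg
liquid 76.7→43.2 °C: -28.475 kJ/kg
Δh = -22.842 + -195 + -28.475 = -246.32 kJ/kg
Q = ṁ·Δh = 1997 kg/h × -246.32 kJ/kg = -491900 kJ/h
|Q| = 136.64 kW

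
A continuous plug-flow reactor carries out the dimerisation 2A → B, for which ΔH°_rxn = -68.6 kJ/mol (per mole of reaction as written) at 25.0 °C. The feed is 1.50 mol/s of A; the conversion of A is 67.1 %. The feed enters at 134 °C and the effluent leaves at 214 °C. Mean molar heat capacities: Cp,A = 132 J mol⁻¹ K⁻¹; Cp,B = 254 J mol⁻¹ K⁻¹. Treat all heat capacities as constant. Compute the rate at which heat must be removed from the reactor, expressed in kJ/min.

Extent of reaction ξ = 0.671 × 1.50 / 2 = 0.50325 mol/s
Reaction term: ξ·ΔH°_rxn = 0.50325 × -68.6 = -34.523 kJ/s
Sensible, feed 134→25 °C: -21.582 kJ/s
Outlet flows (mol/s): A 0.4935, B 0.50325
Sensible, products 25→214 °C: 36.471 kJ/s
Q = ΔH = -19.634 kJ/s = -19.634 kW
Heat removed = 1178 kJ/min

Q_out = 1180 kJ/min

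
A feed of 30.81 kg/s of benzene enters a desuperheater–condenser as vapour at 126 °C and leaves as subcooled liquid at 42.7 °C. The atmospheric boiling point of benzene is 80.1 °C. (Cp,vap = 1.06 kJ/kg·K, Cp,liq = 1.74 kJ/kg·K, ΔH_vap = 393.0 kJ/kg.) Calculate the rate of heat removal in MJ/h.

vapour 126→80.1 °C: -48.654 kJ/kg
condensation at 80.1 °C: -393 kJ/kg
liquid 80.1→42.7 °C: -65.076 kJ/kg
Δh = -48.654 + -393 + -65.076 = -506.73 kJ/kg
Q = ṁ·Δh = 30.81 kg/s × -506.73 kJ/kg = -15612 kJ/s
|Q| = 15612 kW = 56204 MJ/h

Q_c = 56200 MJ/h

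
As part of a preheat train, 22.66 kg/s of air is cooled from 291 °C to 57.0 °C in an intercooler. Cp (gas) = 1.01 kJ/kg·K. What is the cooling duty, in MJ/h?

Q_c = 19300 MJ/h

Q = ṁ·Cp·ΔT = 22.66 × 1.01 × (57.0 − 291) = -5355.5 kJ/s
Cooling duty = 19280 MJ/h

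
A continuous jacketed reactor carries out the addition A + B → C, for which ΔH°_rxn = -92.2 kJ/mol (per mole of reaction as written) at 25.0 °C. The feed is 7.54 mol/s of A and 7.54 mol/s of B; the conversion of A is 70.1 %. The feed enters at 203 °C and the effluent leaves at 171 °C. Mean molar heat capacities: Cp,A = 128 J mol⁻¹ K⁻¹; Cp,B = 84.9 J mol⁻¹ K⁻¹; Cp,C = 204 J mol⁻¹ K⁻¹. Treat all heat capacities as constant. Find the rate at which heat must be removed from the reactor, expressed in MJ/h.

Extent of reaction ξ = 0.701 × 7.54 = 5.2855 mol/s
Reaction term: ξ·ΔH°_rxn = 5.2855 × -92.2 = -487.33 kJ/s
Sensible, feed 203→25 °C: -285.74 kJ/s
Outlet flows (mol/s): A 2.2545, B 2.2545, C 5.2855
Sensible, products 25→171 °C: 227.5 kJ/s
Q = ΔH = -545.56 kJ/s = -545.56 kW
Heat removed = 1964 MJ/h

Q_out = 1960 MJ/h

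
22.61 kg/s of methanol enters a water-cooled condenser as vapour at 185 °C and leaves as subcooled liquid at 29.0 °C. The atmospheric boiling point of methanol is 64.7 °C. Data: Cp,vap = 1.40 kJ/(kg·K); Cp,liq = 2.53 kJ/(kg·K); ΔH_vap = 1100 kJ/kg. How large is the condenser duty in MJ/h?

vapour 185→64.7 °C: -168.42 kJ/kg
condensation at 64.7 °C: -1100 kJ/kg
liquid 64.7→29.0 °C: -90.321 kJ/kg
Δh = -168.42 + -1100 + -90.321 = -1358.7 kJ/kg
Q = ṁ·Δh = 22.61 kg/s × -1358.7 kJ/kg = -30721 kJ/s
|Q| = 30721 kW = 110600 MJ/h

Q_c = 111000 MJ/h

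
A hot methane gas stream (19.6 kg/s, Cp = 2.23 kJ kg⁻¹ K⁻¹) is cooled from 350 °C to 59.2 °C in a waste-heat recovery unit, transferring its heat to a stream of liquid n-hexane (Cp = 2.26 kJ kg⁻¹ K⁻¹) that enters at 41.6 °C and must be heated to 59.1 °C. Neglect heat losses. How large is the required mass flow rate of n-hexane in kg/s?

Heat released by hot stream: Q = 19.6 × 2.23 × (350 − 59.2) = 12710 kJ/s
Energy balance on cold side (adiabatic exchanger): Q = ṁ_c·Cp_c·(T_c,out − T_c,in)
ṁ_c = 12710 / [2.26 × (59.1 − 41.6)] = 321.37 kg/s

ṁ_c = 321 kg/s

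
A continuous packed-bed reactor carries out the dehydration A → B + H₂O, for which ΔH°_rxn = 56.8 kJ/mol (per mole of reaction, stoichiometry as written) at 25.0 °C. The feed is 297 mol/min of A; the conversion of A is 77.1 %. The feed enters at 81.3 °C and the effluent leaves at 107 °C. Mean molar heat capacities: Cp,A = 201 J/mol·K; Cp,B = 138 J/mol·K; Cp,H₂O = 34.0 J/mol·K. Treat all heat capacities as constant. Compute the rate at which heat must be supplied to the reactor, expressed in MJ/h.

Extent of reaction ξ = 0.771 × 297 = 228.99 mol/min
Reaction term: ξ·ΔH°_rxn = 228.99 × 56.8 = 13006 kJ/min
Sensible, feed 81.3→25 °C: -3360.9 kJ/min
Outlet flows (mol/min): A 68.013, B 228.99, H₂O 228.99
Sensible, products 25→107 °C: 4350.6 kJ/min
Q = ΔH = 13996 kJ/min = 233.27 kW
Heat supplied = 839.77 MJ/h

Q_in = 840 MJ/h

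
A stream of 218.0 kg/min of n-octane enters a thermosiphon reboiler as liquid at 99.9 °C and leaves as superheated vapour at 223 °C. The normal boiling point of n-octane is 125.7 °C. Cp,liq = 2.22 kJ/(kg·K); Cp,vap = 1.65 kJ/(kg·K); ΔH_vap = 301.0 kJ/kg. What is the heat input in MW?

liquid 99.9→125.7 °C: 57.276 kJ/kg
vaporisation at 125.7 °C: 301 kJ/kg
vapour 125.7→223 °C: 160.54 kJ/kg
Δh = 57.276 + 301 + 160.54 = 518.82 kJ/kg
Q = ṁ·Δh = 218.0 kg/min × 518.82 kJ/kg = 113100 kJ/min
|Q| = 1885 kW = 1.885 MW

Q = 1.89 MW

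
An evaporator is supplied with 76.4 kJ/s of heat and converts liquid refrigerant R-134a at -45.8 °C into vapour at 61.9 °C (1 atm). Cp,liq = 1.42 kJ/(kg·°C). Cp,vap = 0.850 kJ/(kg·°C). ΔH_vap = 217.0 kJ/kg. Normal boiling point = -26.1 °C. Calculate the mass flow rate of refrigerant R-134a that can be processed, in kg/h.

Δh = 1.42×(-26.1−-45.8) + 217.0 + 0.850×(61.9−-26.1) = 319.77 kJ/kg
Q = 76.4 kJ/s = 76.4 kJ/s = 275040 kJ/h
ṁ = Q/Δh = 275040 / 319.77 = 860.11 kg/h

ṁ = 860 kg/h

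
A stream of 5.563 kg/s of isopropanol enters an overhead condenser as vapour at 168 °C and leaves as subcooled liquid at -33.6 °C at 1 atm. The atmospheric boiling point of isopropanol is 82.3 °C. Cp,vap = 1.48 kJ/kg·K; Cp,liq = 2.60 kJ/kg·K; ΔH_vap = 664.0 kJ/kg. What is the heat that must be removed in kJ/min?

vapour 168→82.3 °C: -126.84 kJ/kg
condensation at 82.3 °C: -664 kJ/kg
liquid 82.3→-33.6 °C: -301.34 kJ/kg
Δh = -126.84 + -664 + -301.34 = -1092.2 kJ/kg
Q = ṁ·Δh = 5.563 kg/s × -1092.2 kJ/kg = -6075.8 kJ/s
|Q| = 6075.8 kW = 364550 kJ/min

Q_c = 365000 kJ/min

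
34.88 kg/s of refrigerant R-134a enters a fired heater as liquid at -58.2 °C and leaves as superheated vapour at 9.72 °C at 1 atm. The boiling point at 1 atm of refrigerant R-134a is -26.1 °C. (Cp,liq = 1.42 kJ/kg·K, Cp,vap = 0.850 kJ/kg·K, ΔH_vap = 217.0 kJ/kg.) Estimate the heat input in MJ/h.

Q = 36800 MJ/h

liquid -58.2→-26.1 °C: 45.582 kJ/kg
vaporisation at -26.1 °C: 217 kJ/kg
vapour -26.1→9.72 °C: 30.447 kJ/kg
Δh = 45.582 + 217 + 30.447 = 293.03 kJ/kg
Q = ṁ·Δh = 34.88 kg/s × 293.03 kJ/kg = 10221 kJ/s
|Q| = 10221 kW = 36795 MJ/h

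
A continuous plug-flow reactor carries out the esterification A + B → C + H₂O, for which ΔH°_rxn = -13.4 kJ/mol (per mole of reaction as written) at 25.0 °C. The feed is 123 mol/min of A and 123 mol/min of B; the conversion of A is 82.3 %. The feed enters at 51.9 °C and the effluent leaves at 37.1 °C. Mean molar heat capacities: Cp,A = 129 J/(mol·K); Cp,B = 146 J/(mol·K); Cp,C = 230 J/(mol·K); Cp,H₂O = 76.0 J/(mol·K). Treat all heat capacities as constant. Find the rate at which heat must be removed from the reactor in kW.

Extent of reaction ξ = 0.823 × 123 = 101.23 mol/min
Reaction term: ξ·ΔH°_rxn = 101.23 × -13.4 = -1356.5 kJ/min
Sensible, feed 51.9→25 °C: -909.89 kJ/min
Outlet flows (mol/min): A 21.771, B 21.771, C 101.23, H₂O 101.23
Sensible, products 25→37.1 °C: 447.25 kJ/min
Q = ΔH = -1819.1 kJ/min = -30.318 kW
Heat removed = 30.318 kW

Q_out = 30.3 kW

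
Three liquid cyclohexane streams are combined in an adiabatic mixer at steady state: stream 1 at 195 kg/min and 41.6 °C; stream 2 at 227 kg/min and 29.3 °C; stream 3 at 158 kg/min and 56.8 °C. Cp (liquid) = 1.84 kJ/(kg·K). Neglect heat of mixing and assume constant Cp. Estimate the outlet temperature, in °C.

T_out = 40.9 °C

Energy balance with Q = 0: Σ ṁᵢCp,ᵢ(T_out − Tᵢ) = 0
T_out = Σ ṁᵢCp,ᵢTᵢ / Σ ṁᵢCp,ᵢ
      = 43677 / 1067.2 = 40.927 °C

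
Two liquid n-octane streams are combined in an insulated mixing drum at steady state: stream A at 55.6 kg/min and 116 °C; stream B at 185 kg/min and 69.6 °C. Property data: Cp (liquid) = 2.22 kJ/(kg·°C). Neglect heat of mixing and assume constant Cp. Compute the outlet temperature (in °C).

T_out = 80.3 °C

Energy balance with Q = 0: Σ ṁᵢCp,ᵢ(T_out − Tᵢ) = 0
T_out = Σ ṁᵢCp,ᵢTᵢ / Σ ṁᵢCp,ᵢ
      = 42903 / 534.13 = 80.323 °C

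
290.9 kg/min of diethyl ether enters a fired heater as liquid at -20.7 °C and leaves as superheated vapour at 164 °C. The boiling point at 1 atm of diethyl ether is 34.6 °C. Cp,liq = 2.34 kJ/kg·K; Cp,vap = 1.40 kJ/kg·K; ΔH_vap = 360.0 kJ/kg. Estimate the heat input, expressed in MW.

Q = 3.25 MW

liquid -20.7→34.6 °C: 129.4 kJ/kg
vaporisation at 34.6 °C: 360 kJ/kg
vapour 34.6→164 °C: 181.16 kJ/kg
Δh = 129.4 + 360 + 181.16 = 670.56 kJ/kg
Q = ṁ·Δh = 290.9 kg/min × 670.56 kJ/kg = 195070 kJ/min
|Q| = 3251.1 kW = 3.2511 MW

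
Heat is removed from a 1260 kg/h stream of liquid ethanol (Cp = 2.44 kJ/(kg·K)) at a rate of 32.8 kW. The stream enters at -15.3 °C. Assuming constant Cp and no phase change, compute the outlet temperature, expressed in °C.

T_out = -53.7 °C

Q = 32.8 kW = 118080 kJ/h
ΔT = Q/(ṁ·Cp) = 118080/(1260×2.44) = 38.407 K
T_out = -15.3 − 38.407 = -53.707 °C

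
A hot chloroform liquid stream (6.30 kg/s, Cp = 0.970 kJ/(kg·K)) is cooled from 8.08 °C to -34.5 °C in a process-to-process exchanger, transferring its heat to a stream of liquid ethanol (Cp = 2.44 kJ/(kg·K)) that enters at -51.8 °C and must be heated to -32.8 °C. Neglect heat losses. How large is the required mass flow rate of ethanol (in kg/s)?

ṁ_c = 5.61 kg/s

Heat released by hot stream: Q = 6.30 × 0.970 × (8.08 − -34.5) = 260.21 kJ/s
Energy balance on cold side (adiabatic exchanger): Q = ṁ_c·Cp_c·(T_c,out − T_c,in)
ṁ_c = 260.21 / [2.44 × (-32.8 − -51.8)] = 5.6127 kg/s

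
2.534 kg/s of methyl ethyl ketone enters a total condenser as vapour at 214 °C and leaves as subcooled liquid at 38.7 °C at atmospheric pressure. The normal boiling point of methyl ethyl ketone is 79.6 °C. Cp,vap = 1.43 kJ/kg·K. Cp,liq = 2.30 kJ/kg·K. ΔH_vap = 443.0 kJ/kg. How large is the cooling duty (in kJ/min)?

vapour 214→79.6 °C: -192.19 kJ/kg
condensation at 79.6 °C: -443 kJ/kg
liquid 79.6→38.7 °C: -94.07 kJ/kg
Δh = -192.19 + -443 + -94.07 = -729.26 kJ/kg
Q = ṁ·Δh = 2.534 kg/s × -729.26 kJ/kg = -1847.9 kJ/s
|Q| = 1847.9 kW = 110880 kJ/min

Q_c = 111000 kJ/min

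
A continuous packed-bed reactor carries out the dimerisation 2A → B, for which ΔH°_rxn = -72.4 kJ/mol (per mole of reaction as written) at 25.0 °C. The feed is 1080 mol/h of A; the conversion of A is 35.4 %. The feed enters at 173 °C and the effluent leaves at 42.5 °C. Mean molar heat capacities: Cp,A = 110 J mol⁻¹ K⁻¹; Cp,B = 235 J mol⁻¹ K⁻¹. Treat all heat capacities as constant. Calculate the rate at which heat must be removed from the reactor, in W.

Extent of reaction ξ = 0.354 × 1080 / 2 = 191.16 mol/h
Reaction term: ξ·ΔH°_rxn = 191.16 × -72.4 = -13840 kJ/h
Sensible, feed 173→25 °C: -17582 kJ/h
Outlet flows (mol/h): A 697.68, B 191.16
Sensible, products 25→42.5 °C: 2129.2 kJ/h
Q = ΔH = -29293 kJ/h = -8.137 kW
Heat removed = 8137 W

Q_out = 8140 W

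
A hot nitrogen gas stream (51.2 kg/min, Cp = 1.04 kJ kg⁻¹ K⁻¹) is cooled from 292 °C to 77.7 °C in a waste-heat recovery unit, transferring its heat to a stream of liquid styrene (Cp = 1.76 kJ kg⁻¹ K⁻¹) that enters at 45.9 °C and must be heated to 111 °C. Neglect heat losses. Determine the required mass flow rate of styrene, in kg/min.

Heat released by hot stream: Q = 51.2 × 1.04 × (292 − 77.7) = 11411 kJ/min
Energy balance on cold side (adiabatic exchanger): Q = ṁ_c·Cp_c·(T_c,out − T_c,in)
ṁ_c = 11411 / [1.76 × (111 − 45.9)] = 99.594 kg/min

ṁ_c = 99.6 kg/min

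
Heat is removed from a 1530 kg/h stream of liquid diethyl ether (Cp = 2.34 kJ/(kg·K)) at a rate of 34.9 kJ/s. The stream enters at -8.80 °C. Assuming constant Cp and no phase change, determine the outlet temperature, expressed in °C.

Q = 34.9 kJ/s = 125640 kJ/h
ΔT = Q/(ṁ·Cp) = 125640/(1530×2.34) = 35.093 K
T_out = -8.80 − 35.093 = -43.893 °C

T_out = -43.9 °C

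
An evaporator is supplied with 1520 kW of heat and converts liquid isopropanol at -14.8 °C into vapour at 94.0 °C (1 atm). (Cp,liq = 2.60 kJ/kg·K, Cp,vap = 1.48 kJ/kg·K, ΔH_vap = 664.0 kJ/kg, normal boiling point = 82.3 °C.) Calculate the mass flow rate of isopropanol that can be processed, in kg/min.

ṁ = 97.7 kg/min

Δh = 2.60×(82.3−-14.8) + 664.0 + 1.48×(94.0−82.3) = 933.78 kJ/kg
Q = 1520 kW = 1520 kJ/s = 91200 kJ/min
ṁ = Q/Δh = 91200 / 933.78 = 97.668 kg/min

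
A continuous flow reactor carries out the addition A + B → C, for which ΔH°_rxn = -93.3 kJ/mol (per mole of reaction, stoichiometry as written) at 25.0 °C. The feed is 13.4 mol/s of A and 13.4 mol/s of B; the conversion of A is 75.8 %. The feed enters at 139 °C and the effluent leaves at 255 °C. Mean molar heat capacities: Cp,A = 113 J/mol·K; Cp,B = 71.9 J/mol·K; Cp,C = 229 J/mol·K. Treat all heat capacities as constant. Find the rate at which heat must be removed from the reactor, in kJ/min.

Extent of reaction ξ = 0.758 × 13.4 = 10.157 mol/s
Reaction term: ξ·ΔH°_rxn = 10.157 × -93.3 = -947.67 kJ/s
Sensible, feed 139→25 °C: -282.45 kJ/s
Outlet flows (mol/s): A 3.2428, B 3.2428, C 10.157
Sensible, products 25→255 °C: 672.89 kJ/s
Q = ΔH = -557.23 kJ/s = -557.23 kW
Heat removed = 33434 kJ/min

Q_out = 33400 kJ/min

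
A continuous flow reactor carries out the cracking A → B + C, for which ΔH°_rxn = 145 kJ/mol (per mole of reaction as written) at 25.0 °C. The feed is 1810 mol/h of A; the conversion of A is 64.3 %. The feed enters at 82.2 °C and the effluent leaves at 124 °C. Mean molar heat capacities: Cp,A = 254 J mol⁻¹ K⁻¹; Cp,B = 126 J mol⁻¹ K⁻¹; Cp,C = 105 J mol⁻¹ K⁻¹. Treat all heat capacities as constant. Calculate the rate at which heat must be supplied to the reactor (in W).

Extent of reaction ξ = 0.643 × 1810 = 1163.8 mol/h
Reaction term: ξ·ΔH°_rxn = 1163.8 × 145 = 168760 kJ/h
Sensible, feed 82.2→25 °C: -26297 kJ/h
Outlet flows (mol/h): A 646.17, B 1163.8, C 1163.8
Sensible, products 25→124 °C: 42864 kJ/h
Q = ΔH = 185320 kJ/h = 51.478 kW
Heat supplied = 51478 W

Q_in = 51500 W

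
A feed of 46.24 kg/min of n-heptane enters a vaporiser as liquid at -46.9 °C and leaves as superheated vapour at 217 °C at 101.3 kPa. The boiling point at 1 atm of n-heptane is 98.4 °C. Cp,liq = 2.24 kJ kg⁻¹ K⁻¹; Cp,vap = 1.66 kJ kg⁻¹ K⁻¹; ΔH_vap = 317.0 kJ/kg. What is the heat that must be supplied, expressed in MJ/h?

liquid -46.9→98.4 °C: 325.47 kJ/kg
vaporisation at 98.4 °C: 317 kJ/kg
vapour 98.4→217 °C: 196.88 kJ/kg
Δh = 325.47 + 317 + 196.88 = 839.35 kJ/kg
Q = ṁ·Δh = 46.24 kg/min × 839.35 kJ/kg = 38811 kJ/min
|Q| = 646.86 kW = 2328.7 MJ/h

Q = 2330 MJ/h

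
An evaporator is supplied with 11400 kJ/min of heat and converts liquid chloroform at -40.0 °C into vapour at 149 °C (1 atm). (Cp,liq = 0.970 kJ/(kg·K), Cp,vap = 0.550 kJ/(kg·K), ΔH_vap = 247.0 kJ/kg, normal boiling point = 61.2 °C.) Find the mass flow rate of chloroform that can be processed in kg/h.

Δh = 0.970×(61.2−-40.0) + 247.0 + 0.550×(149−61.2) = 393.45 kJ/kg
Q = 11400 kJ/min = 190 kJ/s = 684000 kJ/h
ṁ = Q/Δh = 684000 / 393.45 = 1738.4 kg/h

ṁ = 1740 kg/h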